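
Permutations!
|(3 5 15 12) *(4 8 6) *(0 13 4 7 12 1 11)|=12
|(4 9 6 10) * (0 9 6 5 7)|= 12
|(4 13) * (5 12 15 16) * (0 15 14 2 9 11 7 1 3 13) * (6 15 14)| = |(0 14 2 9 11 7 1 3 13 4)(5 12 6 15 16)| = 10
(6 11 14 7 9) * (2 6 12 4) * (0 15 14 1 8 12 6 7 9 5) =(0 15 14 9 6 11 1 8 12 4 2 7 5) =[15, 8, 7, 3, 2, 0, 11, 5, 12, 6, 10, 1, 4, 13, 9, 14]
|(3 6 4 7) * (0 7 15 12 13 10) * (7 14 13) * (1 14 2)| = |(0 2 1 14 13 10)(3 6 4 15 12 7)| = 6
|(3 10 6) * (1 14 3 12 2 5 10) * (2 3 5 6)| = |(1 14 5 10 2 6 12 3)| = 8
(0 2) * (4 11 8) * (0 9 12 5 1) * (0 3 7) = [2, 3, 9, 7, 11, 1, 6, 0, 4, 12, 10, 8, 5] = (0 2 9 12 5 1 3 7)(4 11 8)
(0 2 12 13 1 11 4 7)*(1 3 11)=[2, 1, 12, 11, 7, 5, 6, 0, 8, 9, 10, 4, 13, 3]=(0 2 12 13 3 11 4 7)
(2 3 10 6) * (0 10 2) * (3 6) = [10, 1, 6, 2, 4, 5, 0, 7, 8, 9, 3] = (0 10 3 2 6)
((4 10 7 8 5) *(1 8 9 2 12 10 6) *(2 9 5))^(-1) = (1 6 4 5 7 10 12 2 8)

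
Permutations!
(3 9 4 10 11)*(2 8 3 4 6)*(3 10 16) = (2 8 10 11 4 16 3 9 6) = [0, 1, 8, 9, 16, 5, 2, 7, 10, 6, 11, 4, 12, 13, 14, 15, 3]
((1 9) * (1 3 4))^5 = ((1 9 3 4))^5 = (1 9 3 4)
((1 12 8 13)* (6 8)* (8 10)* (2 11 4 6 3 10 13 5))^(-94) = ((1 12 3 10 8 5 2 11 4 6 13))^(-94) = (1 5 13 8 6 10 4 3 11 12 2)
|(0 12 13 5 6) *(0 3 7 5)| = |(0 12 13)(3 7 5 6)| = 12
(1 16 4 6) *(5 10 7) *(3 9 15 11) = [0, 16, 2, 9, 6, 10, 1, 5, 8, 15, 7, 3, 12, 13, 14, 11, 4] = (1 16 4 6)(3 9 15 11)(5 10 7)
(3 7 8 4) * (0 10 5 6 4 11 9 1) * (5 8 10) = (0 5 6 4 3 7 10 8 11 9 1) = [5, 0, 2, 7, 3, 6, 4, 10, 11, 1, 8, 9]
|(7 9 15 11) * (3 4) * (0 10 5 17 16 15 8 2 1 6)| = 26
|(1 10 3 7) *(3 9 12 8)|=|(1 10 9 12 8 3 7)|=7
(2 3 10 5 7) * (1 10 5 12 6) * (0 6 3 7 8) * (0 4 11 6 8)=(0 8 4 11 6 1 10 12 3 5)(2 7)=[8, 10, 7, 5, 11, 0, 1, 2, 4, 9, 12, 6, 3]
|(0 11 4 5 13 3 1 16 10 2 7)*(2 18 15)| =|(0 11 4 5 13 3 1 16 10 18 15 2 7)| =13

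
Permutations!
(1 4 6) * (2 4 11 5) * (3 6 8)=(1 11 5 2 4 8 3 6)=[0, 11, 4, 6, 8, 2, 1, 7, 3, 9, 10, 5]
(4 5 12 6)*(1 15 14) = (1 15 14)(4 5 12 6) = [0, 15, 2, 3, 5, 12, 4, 7, 8, 9, 10, 11, 6, 13, 1, 14]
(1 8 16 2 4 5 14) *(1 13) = (1 8 16 2 4 5 14 13) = [0, 8, 4, 3, 5, 14, 6, 7, 16, 9, 10, 11, 12, 1, 13, 15, 2]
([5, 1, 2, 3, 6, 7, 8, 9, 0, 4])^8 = (0 5 7 9 4 6 8)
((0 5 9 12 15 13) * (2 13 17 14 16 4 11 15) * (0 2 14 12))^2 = ((0 5 9)(2 13)(4 11 15 17 12 14 16))^2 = (0 9 5)(4 15 12 16 11 17 14)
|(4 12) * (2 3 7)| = |(2 3 7)(4 12)| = 6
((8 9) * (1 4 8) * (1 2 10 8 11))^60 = ((1 4 11)(2 10 8 9))^60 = (11)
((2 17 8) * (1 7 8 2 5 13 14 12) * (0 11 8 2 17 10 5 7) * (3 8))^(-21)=(17)(0 8 10 14)(1 3 2 13)(5 12 11 7)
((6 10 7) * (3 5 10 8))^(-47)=((3 5 10 7 6 8))^(-47)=(3 5 10 7 6 8)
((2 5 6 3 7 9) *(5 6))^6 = (2 6 3 7 9)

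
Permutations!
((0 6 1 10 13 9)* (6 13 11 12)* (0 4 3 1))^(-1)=(0 6 12 11 10 1 3 4 9 13)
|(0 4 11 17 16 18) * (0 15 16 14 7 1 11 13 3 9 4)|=|(1 11 17 14 7)(3 9 4 13)(15 16 18)|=60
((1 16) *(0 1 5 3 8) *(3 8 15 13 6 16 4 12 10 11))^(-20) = (0 3 8 11 5 10 16 12 6 4 13 1 15)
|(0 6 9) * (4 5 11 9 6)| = 5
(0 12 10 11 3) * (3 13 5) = (0 12 10 11 13 5 3) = [12, 1, 2, 0, 4, 3, 6, 7, 8, 9, 11, 13, 10, 5]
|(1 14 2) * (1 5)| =|(1 14 2 5)| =4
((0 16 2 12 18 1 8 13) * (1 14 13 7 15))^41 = ((0 16 2 12 18 14 13)(1 8 7 15))^41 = (0 13 14 18 12 2 16)(1 8 7 15)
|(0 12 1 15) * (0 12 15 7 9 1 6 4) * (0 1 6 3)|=20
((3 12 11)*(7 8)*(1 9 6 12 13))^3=((1 9 6 12 11 3 13)(7 8))^3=(1 12 13 6 3 9 11)(7 8)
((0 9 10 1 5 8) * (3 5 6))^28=((0 9 10 1 6 3 5 8))^28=(0 6)(1 8)(3 9)(5 10)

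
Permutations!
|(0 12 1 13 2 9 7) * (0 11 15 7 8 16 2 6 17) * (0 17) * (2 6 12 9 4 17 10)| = |(0 9 8 16 6)(1 13 12)(2 4 17 10)(7 11 15)| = 60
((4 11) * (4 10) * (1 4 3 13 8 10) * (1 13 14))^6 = ((1 4 11 13 8 10 3 14))^6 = (1 3 8 11)(4 14 10 13)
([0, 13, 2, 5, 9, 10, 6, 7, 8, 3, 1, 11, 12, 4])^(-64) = (1 10 5 3 9 4 13)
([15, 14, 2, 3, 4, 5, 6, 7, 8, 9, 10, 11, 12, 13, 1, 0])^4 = (15)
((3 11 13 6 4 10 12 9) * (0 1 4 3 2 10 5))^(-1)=(0 5 4 1)(2 9 12 10)(3 6 13 11)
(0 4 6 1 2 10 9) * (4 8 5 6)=[8, 2, 10, 3, 4, 6, 1, 7, 5, 0, 9]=(0 8 5 6 1 2 10 9)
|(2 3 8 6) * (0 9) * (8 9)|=|(0 8 6 2 3 9)|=6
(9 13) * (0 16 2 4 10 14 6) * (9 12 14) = (0 16 2 4 10 9 13 12 14 6) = [16, 1, 4, 3, 10, 5, 0, 7, 8, 13, 9, 11, 14, 12, 6, 15, 2]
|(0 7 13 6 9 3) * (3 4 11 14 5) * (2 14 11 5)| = 8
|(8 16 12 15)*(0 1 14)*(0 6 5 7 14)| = |(0 1)(5 7 14 6)(8 16 12 15)| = 4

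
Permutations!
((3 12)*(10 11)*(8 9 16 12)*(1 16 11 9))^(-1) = ((1 16 12 3 8)(9 11 10))^(-1) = (1 8 3 12 16)(9 10 11)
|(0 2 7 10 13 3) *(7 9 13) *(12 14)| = 10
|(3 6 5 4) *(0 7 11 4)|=7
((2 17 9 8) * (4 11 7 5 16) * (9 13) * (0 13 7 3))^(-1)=((0 13 9 8 2 17 7 5 16 4 11 3))^(-1)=(0 3 11 4 16 5 7 17 2 8 9 13)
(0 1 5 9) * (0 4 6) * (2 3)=(0 1 5 9 4 6)(2 3)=[1, 5, 3, 2, 6, 9, 0, 7, 8, 4]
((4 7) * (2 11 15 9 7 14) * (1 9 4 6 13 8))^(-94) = (1 7 13)(2 11 15 4 14)(6 8 9)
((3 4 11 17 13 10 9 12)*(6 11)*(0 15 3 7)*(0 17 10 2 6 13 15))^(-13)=(2 13 4 3 15 17 7 12 9 10 11 6)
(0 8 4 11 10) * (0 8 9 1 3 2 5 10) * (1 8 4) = (0 9 8 1 3 2 5 10 4 11) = [9, 3, 5, 2, 11, 10, 6, 7, 1, 8, 4, 0]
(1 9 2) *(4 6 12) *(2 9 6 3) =[0, 6, 1, 2, 3, 5, 12, 7, 8, 9, 10, 11, 4] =(1 6 12 4 3 2)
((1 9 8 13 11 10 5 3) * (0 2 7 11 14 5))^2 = ((0 2 7 11 10)(1 9 8 13 14 5 3))^2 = (0 7 10 2 11)(1 8 14 3 9 13 5)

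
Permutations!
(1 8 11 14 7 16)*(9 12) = (1 8 11 14 7 16)(9 12) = [0, 8, 2, 3, 4, 5, 6, 16, 11, 12, 10, 14, 9, 13, 7, 15, 1]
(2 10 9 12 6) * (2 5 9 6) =(2 10 6 5 9 12) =[0, 1, 10, 3, 4, 9, 5, 7, 8, 12, 6, 11, 2]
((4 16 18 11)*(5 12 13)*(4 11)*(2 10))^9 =((2 10)(4 16 18)(5 12 13))^9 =(18)(2 10)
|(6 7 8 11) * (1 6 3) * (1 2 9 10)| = |(1 6 7 8 11 3 2 9 10)| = 9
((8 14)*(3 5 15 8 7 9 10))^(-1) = ((3 5 15 8 14 7 9 10))^(-1) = (3 10 9 7 14 8 15 5)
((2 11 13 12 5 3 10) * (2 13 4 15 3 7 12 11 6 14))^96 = ((2 6 14)(3 10 13 11 4 15)(5 7 12))^96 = (15)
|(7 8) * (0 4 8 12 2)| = 6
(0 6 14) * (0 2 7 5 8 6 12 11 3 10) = [12, 1, 7, 10, 4, 8, 14, 5, 6, 9, 0, 3, 11, 13, 2] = (0 12 11 3 10)(2 7 5 8 6 14)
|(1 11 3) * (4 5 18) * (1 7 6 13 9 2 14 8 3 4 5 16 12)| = 40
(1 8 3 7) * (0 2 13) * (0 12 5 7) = (0 2 13 12 5 7 1 8 3) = [2, 8, 13, 0, 4, 7, 6, 1, 3, 9, 10, 11, 5, 12]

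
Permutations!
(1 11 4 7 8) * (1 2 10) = (1 11 4 7 8 2 10) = [0, 11, 10, 3, 7, 5, 6, 8, 2, 9, 1, 4]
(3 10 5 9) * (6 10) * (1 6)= (1 6 10 5 9 3)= [0, 6, 2, 1, 4, 9, 10, 7, 8, 3, 5]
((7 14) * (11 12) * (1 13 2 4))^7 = (1 4 2 13)(7 14)(11 12)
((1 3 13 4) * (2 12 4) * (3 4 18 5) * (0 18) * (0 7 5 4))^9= (0 18 4 1)(2 5)(3 12)(7 13)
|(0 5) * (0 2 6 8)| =5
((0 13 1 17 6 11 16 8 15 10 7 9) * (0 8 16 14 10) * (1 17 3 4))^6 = (0 10 13 7 17 9 6 8 11 15 14)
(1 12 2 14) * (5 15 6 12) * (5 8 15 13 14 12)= (1 8 15 6 5 13 14)(2 12)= [0, 8, 12, 3, 4, 13, 5, 7, 15, 9, 10, 11, 2, 14, 1, 6]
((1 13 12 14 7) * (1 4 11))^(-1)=((1 13 12 14 7 4 11))^(-1)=(1 11 4 7 14 12 13)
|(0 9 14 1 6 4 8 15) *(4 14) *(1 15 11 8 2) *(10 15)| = 18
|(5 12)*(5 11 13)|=4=|(5 12 11 13)|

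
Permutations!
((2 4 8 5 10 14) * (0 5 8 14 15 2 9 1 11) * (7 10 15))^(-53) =((0 5 15 2 4 14 9 1 11)(7 10))^(-53) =(0 5 15 2 4 14 9 1 11)(7 10)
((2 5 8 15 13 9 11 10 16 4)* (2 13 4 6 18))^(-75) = ((2 5 8 15 4 13 9 11 10 16 6 18))^(-75) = (2 16 9 15)(4 5 6 11)(8 18 10 13)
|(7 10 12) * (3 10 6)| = 5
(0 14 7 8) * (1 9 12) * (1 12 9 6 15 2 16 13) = (0 14 7 8)(1 6 15 2 16 13) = [14, 6, 16, 3, 4, 5, 15, 8, 0, 9, 10, 11, 12, 1, 7, 2, 13]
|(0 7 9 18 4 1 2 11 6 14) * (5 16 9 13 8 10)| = 15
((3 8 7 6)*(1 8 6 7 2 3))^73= (1 3 8 6 2)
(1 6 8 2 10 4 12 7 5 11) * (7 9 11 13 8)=(1 6 7 5 13 8 2 10 4 12 9 11)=[0, 6, 10, 3, 12, 13, 7, 5, 2, 11, 4, 1, 9, 8]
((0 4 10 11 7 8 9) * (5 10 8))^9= ((0 4 8 9)(5 10 11 7))^9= (0 4 8 9)(5 10 11 7)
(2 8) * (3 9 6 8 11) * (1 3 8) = (1 3 9 6)(2 11 8) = [0, 3, 11, 9, 4, 5, 1, 7, 2, 6, 10, 8]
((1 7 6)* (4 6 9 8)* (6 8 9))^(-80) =((9)(1 7 6)(4 8))^(-80) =(9)(1 7 6)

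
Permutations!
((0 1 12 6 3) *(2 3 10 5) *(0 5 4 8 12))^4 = (2 3 5)(4 10 6 12 8)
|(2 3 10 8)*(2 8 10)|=|(10)(2 3)|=2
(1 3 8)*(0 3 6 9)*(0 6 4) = [3, 4, 2, 8, 0, 5, 9, 7, 1, 6] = (0 3 8 1 4)(6 9)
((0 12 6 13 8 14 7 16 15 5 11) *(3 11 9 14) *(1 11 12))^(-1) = ((0 1 11)(3 12 6 13 8)(5 9 14 7 16 15))^(-1) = (0 11 1)(3 8 13 6 12)(5 15 16 7 14 9)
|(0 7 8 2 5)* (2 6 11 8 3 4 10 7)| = |(0 2 5)(3 4 10 7)(6 11 8)| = 12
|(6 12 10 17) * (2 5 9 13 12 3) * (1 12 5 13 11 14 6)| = 8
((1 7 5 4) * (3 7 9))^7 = (1 9 3 7 5 4)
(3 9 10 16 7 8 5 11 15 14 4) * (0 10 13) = (0 10 16 7 8 5 11 15 14 4 3 9 13) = [10, 1, 2, 9, 3, 11, 6, 8, 5, 13, 16, 15, 12, 0, 4, 14, 7]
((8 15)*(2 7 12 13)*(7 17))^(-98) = (2 7 13 17 12)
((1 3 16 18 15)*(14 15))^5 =(1 15 14 18 16 3)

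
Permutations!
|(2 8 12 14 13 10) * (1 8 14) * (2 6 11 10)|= |(1 8 12)(2 14 13)(6 11 10)|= 3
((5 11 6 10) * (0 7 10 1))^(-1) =((0 7 10 5 11 6 1))^(-1) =(0 1 6 11 5 10 7)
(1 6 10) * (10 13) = (1 6 13 10) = [0, 6, 2, 3, 4, 5, 13, 7, 8, 9, 1, 11, 12, 10]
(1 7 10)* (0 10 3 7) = [10, 0, 2, 7, 4, 5, 6, 3, 8, 9, 1] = (0 10 1)(3 7)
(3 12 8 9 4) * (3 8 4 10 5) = (3 12 4 8 9 10 5) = [0, 1, 2, 12, 8, 3, 6, 7, 9, 10, 5, 11, 4]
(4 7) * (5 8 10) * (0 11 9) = [11, 1, 2, 3, 7, 8, 6, 4, 10, 0, 5, 9] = (0 11 9)(4 7)(5 8 10)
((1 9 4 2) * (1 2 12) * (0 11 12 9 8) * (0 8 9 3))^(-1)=((0 11 12 1 9 4 3))^(-1)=(0 3 4 9 1 12 11)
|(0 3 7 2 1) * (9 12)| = |(0 3 7 2 1)(9 12)| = 10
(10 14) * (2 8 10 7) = (2 8 10 14 7) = [0, 1, 8, 3, 4, 5, 6, 2, 10, 9, 14, 11, 12, 13, 7]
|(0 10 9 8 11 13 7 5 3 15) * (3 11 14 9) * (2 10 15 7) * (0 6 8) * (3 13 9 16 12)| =|(0 15 6 8 14 16 12 3 7 5 11 9)(2 10 13)| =12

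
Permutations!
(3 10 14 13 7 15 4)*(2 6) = (2 6)(3 10 14 13 7 15 4) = [0, 1, 6, 10, 3, 5, 2, 15, 8, 9, 14, 11, 12, 7, 13, 4]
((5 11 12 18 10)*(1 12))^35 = ((1 12 18 10 5 11))^35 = (1 11 5 10 18 12)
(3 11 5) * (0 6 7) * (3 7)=(0 6 3 11 5 7)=[6, 1, 2, 11, 4, 7, 3, 0, 8, 9, 10, 5]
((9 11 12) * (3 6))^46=(9 11 12)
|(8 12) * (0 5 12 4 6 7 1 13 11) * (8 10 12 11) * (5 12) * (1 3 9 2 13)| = |(0 12 10 5 11)(2 13 8 4 6 7 3 9)| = 40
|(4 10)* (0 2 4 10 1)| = 4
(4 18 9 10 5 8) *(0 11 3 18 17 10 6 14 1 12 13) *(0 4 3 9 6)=(0 11 9)(1 12 13 4 17 10 5 8 3 18 6 14)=[11, 12, 2, 18, 17, 8, 14, 7, 3, 0, 5, 9, 13, 4, 1, 15, 16, 10, 6]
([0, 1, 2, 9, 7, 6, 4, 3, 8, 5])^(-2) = [0, 1, 2, 4, 5, 3, 9, 6, 8, 7]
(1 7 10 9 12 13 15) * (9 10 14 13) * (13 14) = (1 7 13 15)(9 12) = [0, 7, 2, 3, 4, 5, 6, 13, 8, 12, 10, 11, 9, 15, 14, 1]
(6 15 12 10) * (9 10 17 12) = (6 15 9 10)(12 17) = [0, 1, 2, 3, 4, 5, 15, 7, 8, 10, 6, 11, 17, 13, 14, 9, 16, 12]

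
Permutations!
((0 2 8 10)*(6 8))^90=(10)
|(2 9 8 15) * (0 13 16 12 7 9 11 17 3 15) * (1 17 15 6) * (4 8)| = |(0 13 16 12 7 9 4 8)(1 17 3 6)(2 11 15)| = 24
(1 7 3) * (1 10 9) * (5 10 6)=[0, 7, 2, 6, 4, 10, 5, 3, 8, 1, 9]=(1 7 3 6 5 10 9)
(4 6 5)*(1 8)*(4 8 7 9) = [0, 7, 2, 3, 6, 8, 5, 9, 1, 4] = (1 7 9 4 6 5 8)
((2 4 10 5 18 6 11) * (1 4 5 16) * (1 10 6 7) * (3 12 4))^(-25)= ((1 3 12 4 6 11 2 5 18 7)(10 16))^(-25)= (1 11)(2 3)(4 18)(5 12)(6 7)(10 16)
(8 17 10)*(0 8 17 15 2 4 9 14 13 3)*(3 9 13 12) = (0 8 15 2 4 13 9 14 12 3)(10 17) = [8, 1, 4, 0, 13, 5, 6, 7, 15, 14, 17, 11, 3, 9, 12, 2, 16, 10]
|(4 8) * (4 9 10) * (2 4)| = |(2 4 8 9 10)| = 5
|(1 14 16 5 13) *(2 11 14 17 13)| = 15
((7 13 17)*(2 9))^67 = (2 9)(7 13 17)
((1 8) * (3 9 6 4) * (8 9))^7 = (1 9 6 4 3 8)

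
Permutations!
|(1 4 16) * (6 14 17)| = 3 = |(1 4 16)(6 14 17)|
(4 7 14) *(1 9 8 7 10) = (1 9 8 7 14 4 10) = [0, 9, 2, 3, 10, 5, 6, 14, 7, 8, 1, 11, 12, 13, 4]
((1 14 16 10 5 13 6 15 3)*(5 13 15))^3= ((1 14 16 10 13 6 5 15 3))^3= (1 10 5)(3 16 6)(13 15 14)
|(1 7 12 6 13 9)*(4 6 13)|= |(1 7 12 13 9)(4 6)|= 10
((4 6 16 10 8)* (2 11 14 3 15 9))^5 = ((2 11 14 3 15 9)(4 6 16 10 8))^5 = (16)(2 9 15 3 14 11)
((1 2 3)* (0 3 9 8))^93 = ((0 3 1 2 9 8))^93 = (0 2)(1 8)(3 9)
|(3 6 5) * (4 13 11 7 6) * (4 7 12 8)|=20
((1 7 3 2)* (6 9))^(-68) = (9)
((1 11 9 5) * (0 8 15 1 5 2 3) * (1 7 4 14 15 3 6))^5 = ((0 8 3)(1 11 9 2 6)(4 14 15 7))^5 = (0 3 8)(4 14 15 7)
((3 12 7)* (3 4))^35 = ((3 12 7 4))^35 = (3 4 7 12)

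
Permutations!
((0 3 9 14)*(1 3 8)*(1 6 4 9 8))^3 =(0 8 9 1 6 14 3 4)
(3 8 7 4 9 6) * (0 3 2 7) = (0 3 8)(2 7 4 9 6) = [3, 1, 7, 8, 9, 5, 2, 4, 0, 6]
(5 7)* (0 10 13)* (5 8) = (0 10 13)(5 7 8) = [10, 1, 2, 3, 4, 7, 6, 8, 5, 9, 13, 11, 12, 0]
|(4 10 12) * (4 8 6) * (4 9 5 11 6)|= 4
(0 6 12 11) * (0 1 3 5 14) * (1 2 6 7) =(0 7 1 3 5 14)(2 6 12 11) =[7, 3, 6, 5, 4, 14, 12, 1, 8, 9, 10, 2, 11, 13, 0]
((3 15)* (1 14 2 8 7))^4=((1 14 2 8 7)(3 15))^4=(15)(1 7 8 2 14)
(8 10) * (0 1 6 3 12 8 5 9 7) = (0 1 6 3 12 8 10 5 9 7) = [1, 6, 2, 12, 4, 9, 3, 0, 10, 7, 5, 11, 8]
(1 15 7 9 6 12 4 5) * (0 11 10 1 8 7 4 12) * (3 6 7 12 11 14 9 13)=(0 14 9 7 13 3 6)(1 15 4 5 8 12 11 10)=[14, 15, 2, 6, 5, 8, 0, 13, 12, 7, 1, 10, 11, 3, 9, 4]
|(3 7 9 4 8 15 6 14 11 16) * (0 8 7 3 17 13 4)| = |(0 8 15 6 14 11 16 17 13 4 7 9)| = 12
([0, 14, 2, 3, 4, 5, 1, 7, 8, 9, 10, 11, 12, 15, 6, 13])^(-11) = (1 14 6)(13 15)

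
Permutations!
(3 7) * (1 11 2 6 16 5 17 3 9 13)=(1 11 2 6 16 5 17 3 7 9 13)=[0, 11, 6, 7, 4, 17, 16, 9, 8, 13, 10, 2, 12, 1, 14, 15, 5, 3]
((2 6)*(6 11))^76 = ((2 11 6))^76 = (2 11 6)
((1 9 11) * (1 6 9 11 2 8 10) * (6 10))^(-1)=((1 11 10)(2 8 6 9))^(-1)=(1 10 11)(2 9 6 8)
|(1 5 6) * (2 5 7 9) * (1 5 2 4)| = 4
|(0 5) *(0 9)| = |(0 5 9)| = 3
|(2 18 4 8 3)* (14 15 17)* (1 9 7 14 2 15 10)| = |(1 9 7 14 10)(2 18 4 8 3 15 17)| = 35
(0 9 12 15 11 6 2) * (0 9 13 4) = (0 13 4)(2 9 12 15 11 6) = [13, 1, 9, 3, 0, 5, 2, 7, 8, 12, 10, 6, 15, 4, 14, 11]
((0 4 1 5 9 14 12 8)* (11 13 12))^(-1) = (0 8 12 13 11 14 9 5 1 4)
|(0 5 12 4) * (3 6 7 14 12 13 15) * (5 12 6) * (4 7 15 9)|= 11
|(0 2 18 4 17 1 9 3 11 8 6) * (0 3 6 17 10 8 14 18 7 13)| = 44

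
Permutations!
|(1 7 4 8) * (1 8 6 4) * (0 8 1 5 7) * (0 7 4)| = 7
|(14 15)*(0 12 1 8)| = 4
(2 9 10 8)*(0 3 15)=(0 3 15)(2 9 10 8)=[3, 1, 9, 15, 4, 5, 6, 7, 2, 10, 8, 11, 12, 13, 14, 0]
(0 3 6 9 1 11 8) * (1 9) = (0 3 6 1 11 8) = [3, 11, 2, 6, 4, 5, 1, 7, 0, 9, 10, 8]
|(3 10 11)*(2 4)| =|(2 4)(3 10 11)| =6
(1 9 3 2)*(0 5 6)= (0 5 6)(1 9 3 2)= [5, 9, 1, 2, 4, 6, 0, 7, 8, 3]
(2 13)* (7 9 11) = (2 13)(7 9 11) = [0, 1, 13, 3, 4, 5, 6, 9, 8, 11, 10, 7, 12, 2]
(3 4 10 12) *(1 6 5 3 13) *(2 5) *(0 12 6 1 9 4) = (0 12 13 9 4 10 6 2 5 3) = [12, 1, 5, 0, 10, 3, 2, 7, 8, 4, 6, 11, 13, 9]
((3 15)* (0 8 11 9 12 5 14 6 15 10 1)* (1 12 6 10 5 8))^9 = ((0 1)(3 5 14 10 12 8 11 9 6 15))^9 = (0 1)(3 15 6 9 11 8 12 10 14 5)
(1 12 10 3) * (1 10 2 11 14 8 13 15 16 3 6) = [0, 12, 11, 10, 4, 5, 1, 7, 13, 9, 6, 14, 2, 15, 8, 16, 3] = (1 12 2 11 14 8 13 15 16 3 10 6)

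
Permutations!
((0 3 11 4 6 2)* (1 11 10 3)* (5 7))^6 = (11)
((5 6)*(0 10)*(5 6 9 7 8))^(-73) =((0 10)(5 9 7 8))^(-73) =(0 10)(5 8 7 9)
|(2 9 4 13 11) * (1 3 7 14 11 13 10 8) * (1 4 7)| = 30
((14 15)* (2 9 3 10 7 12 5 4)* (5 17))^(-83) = ((2 9 3 10 7 12 17 5 4)(14 15))^(-83) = (2 5 12 10 9 4 17 7 3)(14 15)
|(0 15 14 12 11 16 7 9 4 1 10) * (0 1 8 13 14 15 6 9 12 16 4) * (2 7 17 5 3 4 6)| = 56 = |(0 2 7 12 11 6 9)(1 10)(3 4 8 13 14 16 17 5)|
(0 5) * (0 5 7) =(0 7) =[7, 1, 2, 3, 4, 5, 6, 0]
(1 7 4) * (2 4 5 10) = (1 7 5 10 2 4) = [0, 7, 4, 3, 1, 10, 6, 5, 8, 9, 2]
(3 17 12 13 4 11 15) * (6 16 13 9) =(3 17 12 9 6 16 13 4 11 15) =[0, 1, 2, 17, 11, 5, 16, 7, 8, 6, 10, 15, 9, 4, 14, 3, 13, 12]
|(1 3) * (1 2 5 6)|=5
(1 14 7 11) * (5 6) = (1 14 7 11)(5 6) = [0, 14, 2, 3, 4, 6, 5, 11, 8, 9, 10, 1, 12, 13, 7]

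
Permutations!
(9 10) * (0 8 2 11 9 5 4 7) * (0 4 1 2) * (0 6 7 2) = [8, 0, 11, 3, 2, 1, 7, 4, 6, 10, 5, 9] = (0 8 6 7 4 2 11 9 10 5 1)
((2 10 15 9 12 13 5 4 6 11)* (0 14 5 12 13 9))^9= ((0 14 5 4 6 11 2 10 15)(9 13 12))^9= (15)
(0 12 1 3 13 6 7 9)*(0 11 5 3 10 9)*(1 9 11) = (0 12 9 1 10 11 5 3 13 6 7) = [12, 10, 2, 13, 4, 3, 7, 0, 8, 1, 11, 5, 9, 6]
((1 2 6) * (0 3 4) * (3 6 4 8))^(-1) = ((0 6 1 2 4)(3 8))^(-1) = (0 4 2 1 6)(3 8)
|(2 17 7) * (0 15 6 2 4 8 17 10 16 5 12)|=8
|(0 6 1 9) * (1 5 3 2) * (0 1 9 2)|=12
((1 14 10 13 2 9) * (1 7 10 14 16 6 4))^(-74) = ((1 16 6 4)(2 9 7 10 13))^(-74) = (1 6)(2 9 7 10 13)(4 16)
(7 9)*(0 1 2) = (0 1 2)(7 9) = [1, 2, 0, 3, 4, 5, 6, 9, 8, 7]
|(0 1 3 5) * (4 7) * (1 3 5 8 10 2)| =|(0 3 8 10 2 1 5)(4 7)| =14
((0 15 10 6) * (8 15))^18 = (0 10 8 6 15)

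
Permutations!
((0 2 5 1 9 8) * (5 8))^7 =(0 2 8)(1 9 5)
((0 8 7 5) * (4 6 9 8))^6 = (0 5 7 8 9 6 4)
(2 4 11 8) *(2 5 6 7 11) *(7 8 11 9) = (11)(2 4)(5 6 8)(7 9) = [0, 1, 4, 3, 2, 6, 8, 9, 5, 7, 10, 11]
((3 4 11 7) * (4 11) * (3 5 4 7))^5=((3 11)(4 7 5))^5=(3 11)(4 5 7)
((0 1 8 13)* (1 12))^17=((0 12 1 8 13))^17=(0 1 13 12 8)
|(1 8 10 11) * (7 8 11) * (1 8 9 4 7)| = |(1 11 8 10)(4 7 9)| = 12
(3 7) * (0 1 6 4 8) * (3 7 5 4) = (0 1 6 3 5 4 8) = [1, 6, 2, 5, 8, 4, 3, 7, 0]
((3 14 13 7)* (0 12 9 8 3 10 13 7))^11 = ((0 12 9 8 3 14 7 10 13))^11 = (0 9 3 7 13 12 8 14 10)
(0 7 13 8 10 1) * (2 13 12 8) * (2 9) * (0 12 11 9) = [7, 12, 13, 3, 4, 5, 6, 11, 10, 2, 1, 9, 8, 0] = (0 7 11 9 2 13)(1 12 8 10)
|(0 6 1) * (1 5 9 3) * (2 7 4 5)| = |(0 6 2 7 4 5 9 3 1)| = 9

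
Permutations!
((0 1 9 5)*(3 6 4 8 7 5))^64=(0 1 9 3 6 4 8 7 5)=((0 1 9 3 6 4 8 7 5))^64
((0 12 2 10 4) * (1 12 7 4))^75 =(1 10 2 12)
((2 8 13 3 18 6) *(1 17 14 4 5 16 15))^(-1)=(1 15 16 5 4 14 17)(2 6 18 3 13 8)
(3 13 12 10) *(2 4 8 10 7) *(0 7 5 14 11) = (0 7 2 4 8 10 3 13 12 5 14 11) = [7, 1, 4, 13, 8, 14, 6, 2, 10, 9, 3, 0, 5, 12, 11]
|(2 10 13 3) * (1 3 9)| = 6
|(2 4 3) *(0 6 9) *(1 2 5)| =|(0 6 9)(1 2 4 3 5)| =15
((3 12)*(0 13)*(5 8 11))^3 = ((0 13)(3 12)(5 8 11))^3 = (0 13)(3 12)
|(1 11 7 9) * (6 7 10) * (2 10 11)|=6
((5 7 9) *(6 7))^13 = ((5 6 7 9))^13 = (5 6 7 9)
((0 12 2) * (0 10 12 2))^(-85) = (0 12 10 2)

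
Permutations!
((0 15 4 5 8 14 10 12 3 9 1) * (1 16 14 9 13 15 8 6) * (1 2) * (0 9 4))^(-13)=((0 8 4 5 6 2 1 9 16 14 10 12 3 13 15))^(-13)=(0 4 6 1 16 10 3 15 8 5 2 9 14 12 13)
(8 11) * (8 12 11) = (11 12) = [0, 1, 2, 3, 4, 5, 6, 7, 8, 9, 10, 12, 11]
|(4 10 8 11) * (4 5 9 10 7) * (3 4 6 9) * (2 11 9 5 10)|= |(2 11 10 8 9)(3 4 7 6 5)|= 5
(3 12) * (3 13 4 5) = (3 12 13 4 5) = [0, 1, 2, 12, 5, 3, 6, 7, 8, 9, 10, 11, 13, 4]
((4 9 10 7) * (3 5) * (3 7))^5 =((3 5 7 4 9 10))^5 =(3 10 9 4 7 5)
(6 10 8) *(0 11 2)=(0 11 2)(6 10 8)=[11, 1, 0, 3, 4, 5, 10, 7, 6, 9, 8, 2]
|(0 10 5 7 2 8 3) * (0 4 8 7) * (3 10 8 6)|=12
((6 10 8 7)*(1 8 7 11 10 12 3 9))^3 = ((1 8 11 10 7 6 12 3 9))^3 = (1 10 12)(3 8 7)(6 9 11)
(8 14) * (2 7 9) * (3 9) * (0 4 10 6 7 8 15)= (0 4 10 6 7 3 9 2 8 14 15)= [4, 1, 8, 9, 10, 5, 7, 3, 14, 2, 6, 11, 12, 13, 15, 0]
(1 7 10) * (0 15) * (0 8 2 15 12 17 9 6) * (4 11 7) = (0 12 17 9 6)(1 4 11 7 10)(2 15 8) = [12, 4, 15, 3, 11, 5, 0, 10, 2, 6, 1, 7, 17, 13, 14, 8, 16, 9]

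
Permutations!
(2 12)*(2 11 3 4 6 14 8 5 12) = (3 4 6 14 8 5 12 11) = [0, 1, 2, 4, 6, 12, 14, 7, 5, 9, 10, 3, 11, 13, 8]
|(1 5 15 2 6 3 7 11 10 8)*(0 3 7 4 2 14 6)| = 36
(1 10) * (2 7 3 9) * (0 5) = (0 5)(1 10)(2 7 3 9) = [5, 10, 7, 9, 4, 0, 6, 3, 8, 2, 1]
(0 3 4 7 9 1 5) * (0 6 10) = (0 3 4 7 9 1 5 6 10) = [3, 5, 2, 4, 7, 6, 10, 9, 8, 1, 0]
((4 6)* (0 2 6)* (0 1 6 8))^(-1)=(0 8 2)(1 4 6)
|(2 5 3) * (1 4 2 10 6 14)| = 8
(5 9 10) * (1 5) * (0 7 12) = (0 7 12)(1 5 9 10) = [7, 5, 2, 3, 4, 9, 6, 12, 8, 10, 1, 11, 0]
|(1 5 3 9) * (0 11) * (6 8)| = |(0 11)(1 5 3 9)(6 8)| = 4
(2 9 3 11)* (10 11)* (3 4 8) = [0, 1, 9, 10, 8, 5, 6, 7, 3, 4, 11, 2] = (2 9 4 8 3 10 11)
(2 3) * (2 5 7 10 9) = [0, 1, 3, 5, 4, 7, 6, 10, 8, 2, 9] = (2 3 5 7 10 9)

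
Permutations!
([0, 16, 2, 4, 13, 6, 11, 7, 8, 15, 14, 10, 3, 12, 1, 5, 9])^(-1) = [0, 14, 2, 12, 3, 15, 5, 7, 8, 16, 11, 6, 13, 4, 10, 9, 1]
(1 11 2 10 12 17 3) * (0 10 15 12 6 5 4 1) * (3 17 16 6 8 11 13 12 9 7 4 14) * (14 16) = (17)(0 10 8 11 2 15 9 7 4 1 13 12 14 3)(5 16 6) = [10, 13, 15, 0, 1, 16, 5, 4, 11, 7, 8, 2, 14, 12, 3, 9, 6, 17]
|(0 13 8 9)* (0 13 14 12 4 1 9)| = |(0 14 12 4 1 9 13 8)| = 8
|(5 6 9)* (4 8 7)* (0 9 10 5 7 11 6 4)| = |(0 9 7)(4 8 11 6 10 5)| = 6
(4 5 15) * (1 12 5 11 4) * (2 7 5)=(1 12 2 7 5 15)(4 11)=[0, 12, 7, 3, 11, 15, 6, 5, 8, 9, 10, 4, 2, 13, 14, 1]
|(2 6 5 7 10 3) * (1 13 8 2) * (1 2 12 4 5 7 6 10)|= |(1 13 8 12 4 5 6 7)(2 10 3)|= 24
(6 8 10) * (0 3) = (0 3)(6 8 10) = [3, 1, 2, 0, 4, 5, 8, 7, 10, 9, 6]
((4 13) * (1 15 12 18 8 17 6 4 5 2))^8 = (1 13 17 12 2 4 8 15 5 6 18)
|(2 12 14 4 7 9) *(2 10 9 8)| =|(2 12 14 4 7 8)(9 10)| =6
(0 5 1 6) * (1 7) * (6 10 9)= (0 5 7 1 10 9 6)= [5, 10, 2, 3, 4, 7, 0, 1, 8, 6, 9]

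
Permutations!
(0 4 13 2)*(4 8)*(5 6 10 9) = [8, 1, 0, 3, 13, 6, 10, 7, 4, 5, 9, 11, 12, 2] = (0 8 4 13 2)(5 6 10 9)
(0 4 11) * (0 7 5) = (0 4 11 7 5) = [4, 1, 2, 3, 11, 0, 6, 5, 8, 9, 10, 7]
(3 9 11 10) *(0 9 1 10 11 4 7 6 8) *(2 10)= (11)(0 9 4 7 6 8)(1 2 10 3)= [9, 2, 10, 1, 7, 5, 8, 6, 0, 4, 3, 11]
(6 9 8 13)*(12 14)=(6 9 8 13)(12 14)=[0, 1, 2, 3, 4, 5, 9, 7, 13, 8, 10, 11, 14, 6, 12]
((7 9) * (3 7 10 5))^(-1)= ((3 7 9 10 5))^(-1)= (3 5 10 9 7)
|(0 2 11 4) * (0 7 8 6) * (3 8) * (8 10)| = |(0 2 11 4 7 3 10 8 6)| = 9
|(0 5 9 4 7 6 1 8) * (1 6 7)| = |(0 5 9 4 1 8)| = 6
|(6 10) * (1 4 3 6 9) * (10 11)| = 7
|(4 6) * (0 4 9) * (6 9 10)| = 6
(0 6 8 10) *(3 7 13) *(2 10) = [6, 1, 10, 7, 4, 5, 8, 13, 2, 9, 0, 11, 12, 3] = (0 6 8 2 10)(3 7 13)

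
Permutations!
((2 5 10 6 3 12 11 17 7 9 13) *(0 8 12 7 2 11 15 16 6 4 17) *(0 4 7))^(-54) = ((0 8 12 15 16 6 3)(2 5 10 7 9 13 11 4 17))^(-54) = (17)(0 12 16 3 8 15 6)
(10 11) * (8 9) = (8 9)(10 11) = [0, 1, 2, 3, 4, 5, 6, 7, 9, 8, 11, 10]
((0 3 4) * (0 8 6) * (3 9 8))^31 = (0 6 8 9)(3 4)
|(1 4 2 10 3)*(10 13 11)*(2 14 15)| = |(1 4 14 15 2 13 11 10 3)| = 9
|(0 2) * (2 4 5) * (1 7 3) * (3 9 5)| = |(0 4 3 1 7 9 5 2)| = 8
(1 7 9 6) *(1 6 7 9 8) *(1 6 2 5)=(1 9 7 8 6 2 5)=[0, 9, 5, 3, 4, 1, 2, 8, 6, 7]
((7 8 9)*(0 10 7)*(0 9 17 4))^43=((0 10 7 8 17 4))^43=(0 10 7 8 17 4)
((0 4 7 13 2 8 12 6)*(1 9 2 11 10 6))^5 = ((0 4 7 13 11 10 6)(1 9 2 8 12))^5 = (0 10 13 4 6 11 7)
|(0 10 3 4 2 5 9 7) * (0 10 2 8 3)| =|(0 2 5 9 7 10)(3 4 8)| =6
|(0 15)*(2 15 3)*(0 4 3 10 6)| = |(0 10 6)(2 15 4 3)| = 12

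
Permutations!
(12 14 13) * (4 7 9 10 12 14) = [0, 1, 2, 3, 7, 5, 6, 9, 8, 10, 12, 11, 4, 14, 13] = (4 7 9 10 12)(13 14)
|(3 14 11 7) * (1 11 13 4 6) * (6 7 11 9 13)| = 8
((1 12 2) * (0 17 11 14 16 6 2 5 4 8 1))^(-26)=(0 11 16 2 17 14 6)(1 8 4 5 12)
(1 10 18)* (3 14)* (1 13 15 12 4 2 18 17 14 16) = (1 10 17 14 3 16)(2 18 13 15 12 4) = [0, 10, 18, 16, 2, 5, 6, 7, 8, 9, 17, 11, 4, 15, 3, 12, 1, 14, 13]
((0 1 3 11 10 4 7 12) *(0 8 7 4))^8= (0 11 1 10 3)(7 8 12)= ((0 1 3 11 10)(7 12 8))^8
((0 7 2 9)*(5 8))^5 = ((0 7 2 9)(5 8))^5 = (0 7 2 9)(5 8)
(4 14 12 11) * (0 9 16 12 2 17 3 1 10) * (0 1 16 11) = (0 9 11 4 14 2 17 3 16 12)(1 10) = [9, 10, 17, 16, 14, 5, 6, 7, 8, 11, 1, 4, 0, 13, 2, 15, 12, 3]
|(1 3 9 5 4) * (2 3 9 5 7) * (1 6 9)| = |(2 3 5 4 6 9 7)| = 7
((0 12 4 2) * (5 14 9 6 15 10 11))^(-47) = (0 12 4 2)(5 9 15 11 14 6 10)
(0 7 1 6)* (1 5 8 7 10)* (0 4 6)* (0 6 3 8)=(0 10 1 6 4 3 8 7 5)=[10, 6, 2, 8, 3, 0, 4, 5, 7, 9, 1]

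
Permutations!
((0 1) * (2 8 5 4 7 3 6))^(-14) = ((0 1)(2 8 5 4 7 3 6))^(-14) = (8)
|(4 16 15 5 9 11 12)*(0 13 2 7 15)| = 11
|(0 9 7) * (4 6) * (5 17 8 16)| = |(0 9 7)(4 6)(5 17 8 16)| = 12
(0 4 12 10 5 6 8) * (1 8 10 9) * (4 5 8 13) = (0 5 6 10 8)(1 13 4 12 9) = [5, 13, 2, 3, 12, 6, 10, 7, 0, 1, 8, 11, 9, 4]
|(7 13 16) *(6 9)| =6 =|(6 9)(7 13 16)|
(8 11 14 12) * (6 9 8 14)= (6 9 8 11)(12 14)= [0, 1, 2, 3, 4, 5, 9, 7, 11, 8, 10, 6, 14, 13, 12]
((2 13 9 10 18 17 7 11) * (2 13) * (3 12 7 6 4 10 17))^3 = ((3 12 7 11 13 9 17 6 4 10 18))^3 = (3 11 17 10 12 13 6 18 7 9 4)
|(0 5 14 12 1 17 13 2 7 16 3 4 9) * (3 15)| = |(0 5 14 12 1 17 13 2 7 16 15 3 4 9)| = 14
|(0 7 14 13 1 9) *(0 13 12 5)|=15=|(0 7 14 12 5)(1 9 13)|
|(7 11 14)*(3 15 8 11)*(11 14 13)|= |(3 15 8 14 7)(11 13)|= 10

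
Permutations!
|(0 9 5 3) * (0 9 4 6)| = 3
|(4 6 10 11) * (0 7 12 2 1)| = |(0 7 12 2 1)(4 6 10 11)| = 20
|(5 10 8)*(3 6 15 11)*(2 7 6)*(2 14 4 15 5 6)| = 20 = |(2 7)(3 14 4 15 11)(5 10 8 6)|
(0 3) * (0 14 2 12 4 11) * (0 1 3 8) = (0 8)(1 3 14 2 12 4 11) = [8, 3, 12, 14, 11, 5, 6, 7, 0, 9, 10, 1, 4, 13, 2]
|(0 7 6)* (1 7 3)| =5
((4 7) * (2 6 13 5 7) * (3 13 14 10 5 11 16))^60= ((2 6 14 10 5 7 4)(3 13 11 16))^60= (16)(2 5 6 7 14 4 10)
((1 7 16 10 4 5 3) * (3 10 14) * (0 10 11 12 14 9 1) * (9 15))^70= (16)(0 14 11 4)(3 12 5 10)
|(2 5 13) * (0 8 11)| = 3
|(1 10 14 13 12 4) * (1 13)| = 3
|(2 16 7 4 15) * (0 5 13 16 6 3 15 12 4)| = |(0 5 13 16 7)(2 6 3 15)(4 12)| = 20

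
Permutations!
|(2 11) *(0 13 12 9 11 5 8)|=8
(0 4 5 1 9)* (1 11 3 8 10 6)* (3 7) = [4, 9, 2, 8, 5, 11, 1, 3, 10, 0, 6, 7] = (0 4 5 11 7 3 8 10 6 1 9)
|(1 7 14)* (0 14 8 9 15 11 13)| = |(0 14 1 7 8 9 15 11 13)| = 9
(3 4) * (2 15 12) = (2 15 12)(3 4) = [0, 1, 15, 4, 3, 5, 6, 7, 8, 9, 10, 11, 2, 13, 14, 12]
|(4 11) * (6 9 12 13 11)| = 6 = |(4 6 9 12 13 11)|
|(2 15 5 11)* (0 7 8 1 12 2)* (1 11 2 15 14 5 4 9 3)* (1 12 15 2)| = |(0 7 8 11)(1 15 4 9 3 12 2 14 5)| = 36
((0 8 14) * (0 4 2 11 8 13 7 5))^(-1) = ((0 13 7 5)(2 11 8 14 4))^(-1) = (0 5 7 13)(2 4 14 8 11)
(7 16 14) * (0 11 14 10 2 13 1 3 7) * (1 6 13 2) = (0 11 14)(1 3 7 16 10)(6 13) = [11, 3, 2, 7, 4, 5, 13, 16, 8, 9, 1, 14, 12, 6, 0, 15, 10]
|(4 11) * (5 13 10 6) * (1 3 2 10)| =14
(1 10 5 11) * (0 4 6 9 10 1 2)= (0 4 6 9 10 5 11 2)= [4, 1, 0, 3, 6, 11, 9, 7, 8, 10, 5, 2]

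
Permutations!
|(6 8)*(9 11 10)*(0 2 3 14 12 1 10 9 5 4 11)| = |(0 2 3 14 12 1 10 5 4 11 9)(6 8)| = 22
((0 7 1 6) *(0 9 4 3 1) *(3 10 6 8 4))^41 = ((0 7)(1 8 4 10 6 9 3))^41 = (0 7)(1 3 9 6 10 4 8)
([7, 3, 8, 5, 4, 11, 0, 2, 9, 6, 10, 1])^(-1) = [6, 11, 7, 1, 4, 3, 9, 0, 2, 8, 10, 5]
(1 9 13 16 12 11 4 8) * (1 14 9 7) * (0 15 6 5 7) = [15, 0, 2, 3, 8, 7, 5, 1, 14, 13, 10, 4, 11, 16, 9, 6, 12] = (0 15 6 5 7 1)(4 8 14 9 13 16 12 11)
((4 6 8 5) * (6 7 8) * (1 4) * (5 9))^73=((1 4 7 8 9 5))^73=(1 4 7 8 9 5)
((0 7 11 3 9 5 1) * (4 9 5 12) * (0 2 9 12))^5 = ((0 7 11 3 5 1 2 9)(4 12))^5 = (0 1 11 9 5 7 2 3)(4 12)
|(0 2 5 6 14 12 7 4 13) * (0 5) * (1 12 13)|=4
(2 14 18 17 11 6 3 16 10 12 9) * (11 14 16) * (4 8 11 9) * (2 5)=(2 16 10 12 4 8 11 6 3 9 5)(14 18 17)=[0, 1, 16, 9, 8, 2, 3, 7, 11, 5, 12, 6, 4, 13, 18, 15, 10, 14, 17]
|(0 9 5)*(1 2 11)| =|(0 9 5)(1 2 11)| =3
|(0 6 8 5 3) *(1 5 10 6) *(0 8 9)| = 8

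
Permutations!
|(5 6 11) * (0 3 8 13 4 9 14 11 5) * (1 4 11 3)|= 18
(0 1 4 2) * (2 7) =(0 1 4 7 2) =[1, 4, 0, 3, 7, 5, 6, 2]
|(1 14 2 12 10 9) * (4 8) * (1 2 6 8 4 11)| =|(1 14 6 8 11)(2 12 10 9)| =20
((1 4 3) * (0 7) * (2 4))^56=(7)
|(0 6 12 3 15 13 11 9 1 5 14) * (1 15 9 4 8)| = 13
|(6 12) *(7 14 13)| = 6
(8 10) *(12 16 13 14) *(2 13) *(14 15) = (2 13 15 14 12 16)(8 10) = [0, 1, 13, 3, 4, 5, 6, 7, 10, 9, 8, 11, 16, 15, 12, 14, 2]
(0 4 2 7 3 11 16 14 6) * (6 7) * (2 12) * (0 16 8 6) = (0 4 12 2)(3 11 8 6 16 14 7) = [4, 1, 0, 11, 12, 5, 16, 3, 6, 9, 10, 8, 2, 13, 7, 15, 14]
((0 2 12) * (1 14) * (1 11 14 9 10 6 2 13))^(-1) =((0 13 1 9 10 6 2 12)(11 14))^(-1) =(0 12 2 6 10 9 1 13)(11 14)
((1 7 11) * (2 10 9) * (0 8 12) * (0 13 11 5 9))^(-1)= (0 10 2 9 5 7 1 11 13 12 8)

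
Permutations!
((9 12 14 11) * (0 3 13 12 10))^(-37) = (0 12 9 3 14 10 13 11)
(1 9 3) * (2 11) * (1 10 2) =[0, 9, 11, 10, 4, 5, 6, 7, 8, 3, 2, 1] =(1 9 3 10 2 11)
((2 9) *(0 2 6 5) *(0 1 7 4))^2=(0 9 5 7)(1 4 2 6)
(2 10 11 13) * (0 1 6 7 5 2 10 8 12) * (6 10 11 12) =(0 1 10 12)(2 8 6 7 5)(11 13) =[1, 10, 8, 3, 4, 2, 7, 5, 6, 9, 12, 13, 0, 11]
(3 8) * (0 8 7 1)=(0 8 3 7 1)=[8, 0, 2, 7, 4, 5, 6, 1, 3]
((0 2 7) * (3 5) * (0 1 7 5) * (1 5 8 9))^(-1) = ((0 2 8 9 1 7 5 3))^(-1) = (0 3 5 7 1 9 8 2)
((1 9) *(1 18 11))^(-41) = (1 11 18 9)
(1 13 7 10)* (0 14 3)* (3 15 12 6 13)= (0 14 15 12 6 13 7 10 1 3)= [14, 3, 2, 0, 4, 5, 13, 10, 8, 9, 1, 11, 6, 7, 15, 12]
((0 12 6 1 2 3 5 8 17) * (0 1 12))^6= (17)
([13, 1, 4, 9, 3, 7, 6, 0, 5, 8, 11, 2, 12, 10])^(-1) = [7, 1, 11, 4, 2, 8, 6, 5, 9, 3, 13, 10, 12, 0]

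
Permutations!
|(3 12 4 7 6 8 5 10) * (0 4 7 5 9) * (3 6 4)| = |(0 3 12 7 4 5 10 6 8 9)| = 10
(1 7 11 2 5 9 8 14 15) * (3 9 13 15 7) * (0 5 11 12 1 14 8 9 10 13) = (0 5)(1 3 10 13 15 14 7 12)(2 11) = [5, 3, 11, 10, 4, 0, 6, 12, 8, 9, 13, 2, 1, 15, 7, 14]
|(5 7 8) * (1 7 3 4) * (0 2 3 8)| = 6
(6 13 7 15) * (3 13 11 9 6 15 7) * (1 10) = (15)(1 10)(3 13)(6 11 9) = [0, 10, 2, 13, 4, 5, 11, 7, 8, 6, 1, 9, 12, 3, 14, 15]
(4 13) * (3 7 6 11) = (3 7 6 11)(4 13) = [0, 1, 2, 7, 13, 5, 11, 6, 8, 9, 10, 3, 12, 4]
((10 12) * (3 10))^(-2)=(3 10 12)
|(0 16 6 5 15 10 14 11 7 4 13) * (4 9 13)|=|(0 16 6 5 15 10 14 11 7 9 13)|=11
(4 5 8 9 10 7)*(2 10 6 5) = (2 10 7 4)(5 8 9 6) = [0, 1, 10, 3, 2, 8, 5, 4, 9, 6, 7]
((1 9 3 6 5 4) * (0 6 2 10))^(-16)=(0 5 1 3 10 6 4 9 2)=((0 6 5 4 1 9 3 2 10))^(-16)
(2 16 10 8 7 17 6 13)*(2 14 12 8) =[0, 1, 16, 3, 4, 5, 13, 17, 7, 9, 2, 11, 8, 14, 12, 15, 10, 6] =(2 16 10)(6 13 14 12 8 7 17)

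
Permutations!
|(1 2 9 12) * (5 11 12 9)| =5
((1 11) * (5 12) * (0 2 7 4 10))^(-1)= (0 10 4 7 2)(1 11)(5 12)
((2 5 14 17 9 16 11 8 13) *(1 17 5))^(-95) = (1 17 9 16 11 8 13 2)(5 14)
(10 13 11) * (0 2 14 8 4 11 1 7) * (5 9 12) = (0 2 14 8 4 11 10 13 1 7)(5 9 12) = [2, 7, 14, 3, 11, 9, 6, 0, 4, 12, 13, 10, 5, 1, 8]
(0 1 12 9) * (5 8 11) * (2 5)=(0 1 12 9)(2 5 8 11)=[1, 12, 5, 3, 4, 8, 6, 7, 11, 0, 10, 2, 9]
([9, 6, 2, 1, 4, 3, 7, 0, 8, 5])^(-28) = [0, 1, 2, 3, 4, 5, 6, 7, 8, 9]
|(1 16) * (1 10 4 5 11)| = |(1 16 10 4 5 11)| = 6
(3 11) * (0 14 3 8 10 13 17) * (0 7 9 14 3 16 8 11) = (0 3)(7 9 14 16 8 10 13 17) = [3, 1, 2, 0, 4, 5, 6, 9, 10, 14, 13, 11, 12, 17, 16, 15, 8, 7]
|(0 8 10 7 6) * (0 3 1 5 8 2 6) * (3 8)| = |(0 2 6 8 10 7)(1 5 3)| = 6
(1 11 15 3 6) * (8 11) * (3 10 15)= (1 8 11 3 6)(10 15)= [0, 8, 2, 6, 4, 5, 1, 7, 11, 9, 15, 3, 12, 13, 14, 10]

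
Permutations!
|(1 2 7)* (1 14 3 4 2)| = |(2 7 14 3 4)| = 5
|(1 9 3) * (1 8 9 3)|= 4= |(1 3 8 9)|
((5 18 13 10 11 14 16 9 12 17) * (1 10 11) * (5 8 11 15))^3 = ((1 10)(5 18 13 15)(8 11 14 16 9 12 17))^3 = (1 10)(5 15 13 18)(8 16 17 14 12 11 9)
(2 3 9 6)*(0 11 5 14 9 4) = (0 11 5 14 9 6 2 3 4) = [11, 1, 3, 4, 0, 14, 2, 7, 8, 6, 10, 5, 12, 13, 9]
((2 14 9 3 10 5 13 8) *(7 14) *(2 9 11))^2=(2 14)(3 5 8)(7 11)(9 10 13)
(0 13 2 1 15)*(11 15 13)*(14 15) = (0 11 14 15)(1 13 2) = [11, 13, 1, 3, 4, 5, 6, 7, 8, 9, 10, 14, 12, 2, 15, 0]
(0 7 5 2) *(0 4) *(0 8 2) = (0 7 5)(2 4 8) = [7, 1, 4, 3, 8, 0, 6, 5, 2]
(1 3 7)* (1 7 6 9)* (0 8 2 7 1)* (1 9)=[8, 3, 7, 6, 4, 5, 1, 9, 2, 0]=(0 8 2 7 9)(1 3 6)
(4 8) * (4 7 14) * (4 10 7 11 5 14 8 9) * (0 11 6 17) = (0 11 5 14 10 7 8 6 17)(4 9) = [11, 1, 2, 3, 9, 14, 17, 8, 6, 4, 7, 5, 12, 13, 10, 15, 16, 0]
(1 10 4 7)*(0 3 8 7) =(0 3 8 7 1 10 4) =[3, 10, 2, 8, 0, 5, 6, 1, 7, 9, 4]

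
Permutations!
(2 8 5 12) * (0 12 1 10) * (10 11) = (0 12 2 8 5 1 11 10) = [12, 11, 8, 3, 4, 1, 6, 7, 5, 9, 0, 10, 2]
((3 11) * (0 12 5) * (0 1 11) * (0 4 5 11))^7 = ((0 12 11 3 4 5 1))^7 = (12)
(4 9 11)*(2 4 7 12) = (2 4 9 11 7 12) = [0, 1, 4, 3, 9, 5, 6, 12, 8, 11, 10, 7, 2]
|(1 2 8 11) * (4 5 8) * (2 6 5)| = |(1 6 5 8 11)(2 4)| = 10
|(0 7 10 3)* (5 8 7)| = |(0 5 8 7 10 3)| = 6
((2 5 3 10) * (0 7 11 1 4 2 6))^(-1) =((0 7 11 1 4 2 5 3 10 6))^(-1) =(0 6 10 3 5 2 4 1 11 7)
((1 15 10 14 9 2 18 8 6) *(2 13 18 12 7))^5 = (1 13 15 18 10 8 14 6 9)(2 7 12)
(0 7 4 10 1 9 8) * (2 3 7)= (0 2 3 7 4 10 1 9 8)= [2, 9, 3, 7, 10, 5, 6, 4, 0, 8, 1]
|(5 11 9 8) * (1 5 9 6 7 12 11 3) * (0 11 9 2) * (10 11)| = |(0 10 11 6 7 12 9 8 2)(1 5 3)| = 9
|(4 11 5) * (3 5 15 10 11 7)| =12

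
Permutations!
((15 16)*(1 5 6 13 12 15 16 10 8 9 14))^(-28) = (16)(1 6 12 10 9)(5 13 15 8 14)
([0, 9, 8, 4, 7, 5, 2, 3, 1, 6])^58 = [0, 2, 9, 4, 7, 5, 1, 3, 6, 8]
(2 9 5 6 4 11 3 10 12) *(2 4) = (2 9 5 6)(3 10 12 4 11) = [0, 1, 9, 10, 11, 6, 2, 7, 8, 5, 12, 3, 4]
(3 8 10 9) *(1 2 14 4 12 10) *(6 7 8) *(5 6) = (1 2 14 4 12 10 9 3 5 6 7 8) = [0, 2, 14, 5, 12, 6, 7, 8, 1, 3, 9, 11, 10, 13, 4]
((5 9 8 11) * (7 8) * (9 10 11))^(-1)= ((5 10 11)(7 8 9))^(-1)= (5 11 10)(7 9 8)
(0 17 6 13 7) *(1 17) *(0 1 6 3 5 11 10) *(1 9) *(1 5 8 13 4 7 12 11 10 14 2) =(0 6 4 7 9 5 10)(1 17 3 8 13 12 11 14 2) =[6, 17, 1, 8, 7, 10, 4, 9, 13, 5, 0, 14, 11, 12, 2, 15, 16, 3]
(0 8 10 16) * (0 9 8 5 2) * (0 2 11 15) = (0 5 11 15)(8 10 16 9) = [5, 1, 2, 3, 4, 11, 6, 7, 10, 8, 16, 15, 12, 13, 14, 0, 9]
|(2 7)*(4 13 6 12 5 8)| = |(2 7)(4 13 6 12 5 8)| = 6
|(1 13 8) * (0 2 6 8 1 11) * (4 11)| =6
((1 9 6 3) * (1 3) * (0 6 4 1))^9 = (9)(0 6) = ((0 6)(1 9 4))^9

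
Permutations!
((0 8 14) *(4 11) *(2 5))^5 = (0 14 8)(2 5)(4 11) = ((0 8 14)(2 5)(4 11))^5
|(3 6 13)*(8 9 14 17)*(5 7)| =12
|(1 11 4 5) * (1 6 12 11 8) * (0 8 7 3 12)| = 10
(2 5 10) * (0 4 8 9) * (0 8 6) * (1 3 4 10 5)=[10, 3, 1, 4, 6, 5, 0, 7, 9, 8, 2]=(0 10 2 1 3 4 6)(8 9)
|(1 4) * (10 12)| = 2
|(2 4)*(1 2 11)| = |(1 2 4 11)| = 4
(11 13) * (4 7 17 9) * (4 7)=[0, 1, 2, 3, 4, 5, 6, 17, 8, 7, 10, 13, 12, 11, 14, 15, 16, 9]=(7 17 9)(11 13)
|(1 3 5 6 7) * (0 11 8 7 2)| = |(0 11 8 7 1 3 5 6 2)| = 9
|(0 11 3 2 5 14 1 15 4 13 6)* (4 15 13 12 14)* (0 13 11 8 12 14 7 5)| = 22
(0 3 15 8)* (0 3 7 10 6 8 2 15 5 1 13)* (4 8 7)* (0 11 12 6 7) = [4, 13, 15, 5, 8, 1, 0, 10, 3, 9, 7, 12, 6, 11, 14, 2] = (0 4 8 3 5 1 13 11 12 6)(2 15)(7 10)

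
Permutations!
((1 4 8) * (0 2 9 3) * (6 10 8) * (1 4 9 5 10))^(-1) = (0 3 9 1 6 4 8 10 5 2) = ((0 2 5 10 8 4 6 1 9 3))^(-1)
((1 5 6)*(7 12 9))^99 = ((1 5 6)(7 12 9))^99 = (12)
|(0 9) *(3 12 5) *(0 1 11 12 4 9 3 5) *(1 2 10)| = 9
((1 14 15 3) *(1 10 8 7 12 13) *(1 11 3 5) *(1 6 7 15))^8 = ((1 14)(3 10 8 15 5 6 7 12 13 11))^8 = (3 13 7 5 8)(6 15 10 11 12)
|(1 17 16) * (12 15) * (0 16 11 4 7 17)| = |(0 16 1)(4 7 17 11)(12 15)| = 12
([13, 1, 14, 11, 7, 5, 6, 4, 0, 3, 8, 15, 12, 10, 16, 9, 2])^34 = [10, 1, 14, 15, 4, 5, 6, 7, 13, 11, 0, 9, 12, 8, 16, 3, 2]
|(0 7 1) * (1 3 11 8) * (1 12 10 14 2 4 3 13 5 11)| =|(0 7 13 5 11 8 12 10 14 2 4 3 1)| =13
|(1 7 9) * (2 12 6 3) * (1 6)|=|(1 7 9 6 3 2 12)|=7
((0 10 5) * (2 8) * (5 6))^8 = (10)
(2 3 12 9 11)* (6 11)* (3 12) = (2 12 9 6 11) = [0, 1, 12, 3, 4, 5, 11, 7, 8, 6, 10, 2, 9]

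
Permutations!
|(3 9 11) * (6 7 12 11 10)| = |(3 9 10 6 7 12 11)| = 7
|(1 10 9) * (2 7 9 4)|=6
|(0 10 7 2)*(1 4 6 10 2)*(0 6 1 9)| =6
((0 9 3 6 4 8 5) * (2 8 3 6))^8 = ((0 9 6 4 3 2 8 5))^8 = (9)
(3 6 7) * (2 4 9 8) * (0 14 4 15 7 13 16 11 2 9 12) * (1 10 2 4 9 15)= (0 14 9 8 15 7 3 6 13 16 11 4 12)(1 10 2)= [14, 10, 1, 6, 12, 5, 13, 3, 15, 8, 2, 4, 0, 16, 9, 7, 11]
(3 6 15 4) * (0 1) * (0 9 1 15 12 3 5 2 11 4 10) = (0 15 10)(1 9)(2 11 4 5)(3 6 12) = [15, 9, 11, 6, 5, 2, 12, 7, 8, 1, 0, 4, 3, 13, 14, 10]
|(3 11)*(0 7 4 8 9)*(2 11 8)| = |(0 7 4 2 11 3 8 9)| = 8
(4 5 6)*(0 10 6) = [10, 1, 2, 3, 5, 0, 4, 7, 8, 9, 6] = (0 10 6 4 5)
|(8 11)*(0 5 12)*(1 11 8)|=6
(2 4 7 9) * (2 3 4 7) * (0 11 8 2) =(0 11 8 2 7 9 3 4) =[11, 1, 7, 4, 0, 5, 6, 9, 2, 3, 10, 8]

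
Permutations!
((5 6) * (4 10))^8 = ((4 10)(5 6))^8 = (10)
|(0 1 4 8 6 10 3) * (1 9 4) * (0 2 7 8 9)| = |(2 7 8 6 10 3)(4 9)| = 6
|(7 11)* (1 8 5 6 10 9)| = |(1 8 5 6 10 9)(7 11)| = 6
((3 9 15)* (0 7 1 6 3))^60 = (0 3 7 9 1 15 6)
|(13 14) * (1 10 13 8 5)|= 6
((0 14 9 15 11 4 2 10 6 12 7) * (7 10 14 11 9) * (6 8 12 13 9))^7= (0 11 4 2 14 7)(6 15 9 13)(8 12 10)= ((0 11 4 2 14 7)(6 13 9 15)(8 12 10))^7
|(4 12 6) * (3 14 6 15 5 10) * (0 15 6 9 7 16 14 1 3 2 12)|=|(0 15 5 10 2 12 6 4)(1 3)(7 16 14 9)|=8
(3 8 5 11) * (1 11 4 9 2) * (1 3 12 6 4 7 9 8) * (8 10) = [0, 11, 3, 1, 10, 7, 4, 9, 5, 2, 8, 12, 6] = (1 11 12 6 4 10 8 5 7 9 2 3)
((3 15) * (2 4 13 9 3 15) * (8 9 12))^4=((15)(2 4 13 12 8 9 3))^4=(15)(2 8 4 9 13 3 12)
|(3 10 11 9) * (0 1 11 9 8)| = 12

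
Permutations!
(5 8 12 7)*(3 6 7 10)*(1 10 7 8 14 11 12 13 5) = [0, 10, 2, 6, 4, 14, 8, 1, 13, 9, 3, 12, 7, 5, 11] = (1 10 3 6 8 13 5 14 11 12 7)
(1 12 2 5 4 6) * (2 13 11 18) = (1 12 13 11 18 2 5 4 6) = [0, 12, 5, 3, 6, 4, 1, 7, 8, 9, 10, 18, 13, 11, 14, 15, 16, 17, 2]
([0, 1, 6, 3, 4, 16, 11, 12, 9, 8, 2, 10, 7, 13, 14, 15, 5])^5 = (2 6 11 10)(5 16)(7 12)(8 9)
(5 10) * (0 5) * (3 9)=(0 5 10)(3 9)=[5, 1, 2, 9, 4, 10, 6, 7, 8, 3, 0]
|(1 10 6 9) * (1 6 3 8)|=|(1 10 3 8)(6 9)|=4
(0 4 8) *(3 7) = (0 4 8)(3 7) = [4, 1, 2, 7, 8, 5, 6, 3, 0]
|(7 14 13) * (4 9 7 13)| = 4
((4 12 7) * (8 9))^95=((4 12 7)(8 9))^95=(4 7 12)(8 9)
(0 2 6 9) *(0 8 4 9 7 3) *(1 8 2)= [1, 8, 6, 0, 9, 5, 7, 3, 4, 2]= (0 1 8 4 9 2 6 7 3)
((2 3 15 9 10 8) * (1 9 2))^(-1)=(1 8 10 9)(2 15 3)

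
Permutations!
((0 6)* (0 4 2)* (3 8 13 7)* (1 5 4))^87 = ((0 6 1 5 4 2)(3 8 13 7))^87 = (0 5)(1 2)(3 7 13 8)(4 6)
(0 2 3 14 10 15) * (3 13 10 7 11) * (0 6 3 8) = (0 2 13 10 15 6 3 14 7 11 8) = [2, 1, 13, 14, 4, 5, 3, 11, 0, 9, 15, 8, 12, 10, 7, 6]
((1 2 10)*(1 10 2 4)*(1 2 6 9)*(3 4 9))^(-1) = (10)(1 9)(2 4 3 6)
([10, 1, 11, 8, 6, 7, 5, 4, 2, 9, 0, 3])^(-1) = (0 10)(2 8 3 11)(4 7 5 6)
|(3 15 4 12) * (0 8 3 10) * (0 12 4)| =4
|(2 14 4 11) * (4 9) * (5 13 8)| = |(2 14 9 4 11)(5 13 8)| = 15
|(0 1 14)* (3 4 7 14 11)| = 7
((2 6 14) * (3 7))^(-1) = ((2 6 14)(3 7))^(-1) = (2 14 6)(3 7)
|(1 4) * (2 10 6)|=6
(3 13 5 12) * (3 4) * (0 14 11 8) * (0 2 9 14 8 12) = (0 8 2 9 14 11 12 4 3 13 5) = [8, 1, 9, 13, 3, 0, 6, 7, 2, 14, 10, 12, 4, 5, 11]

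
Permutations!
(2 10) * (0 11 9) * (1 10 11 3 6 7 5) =[3, 10, 11, 6, 4, 1, 7, 5, 8, 0, 2, 9] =(0 3 6 7 5 1 10 2 11 9)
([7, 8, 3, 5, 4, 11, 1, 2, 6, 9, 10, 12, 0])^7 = [0, 8, 2, 3, 4, 5, 1, 7, 6, 9, 10, 11, 12]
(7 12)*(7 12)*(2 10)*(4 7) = [0, 1, 10, 3, 7, 5, 6, 4, 8, 9, 2, 11, 12] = (12)(2 10)(4 7)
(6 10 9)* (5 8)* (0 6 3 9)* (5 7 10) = (0 6 5 8 7 10)(3 9) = [6, 1, 2, 9, 4, 8, 5, 10, 7, 3, 0]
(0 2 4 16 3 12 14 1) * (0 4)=(0 2)(1 4 16 3 12 14)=[2, 4, 0, 12, 16, 5, 6, 7, 8, 9, 10, 11, 14, 13, 1, 15, 3]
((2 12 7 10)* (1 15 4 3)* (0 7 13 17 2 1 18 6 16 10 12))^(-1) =(0 2 17 13 12 7)(1 10 16 6 18 3 4 15)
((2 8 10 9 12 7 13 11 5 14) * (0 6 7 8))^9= ((0 6 7 13 11 5 14 2)(8 10 9 12))^9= (0 6 7 13 11 5 14 2)(8 10 9 12)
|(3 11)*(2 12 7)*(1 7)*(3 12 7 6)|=|(1 6 3 11 12)(2 7)|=10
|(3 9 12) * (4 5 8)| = 3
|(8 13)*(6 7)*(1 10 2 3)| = |(1 10 2 3)(6 7)(8 13)| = 4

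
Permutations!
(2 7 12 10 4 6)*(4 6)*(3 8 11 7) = [0, 1, 3, 8, 4, 5, 2, 12, 11, 9, 6, 7, 10] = (2 3 8 11 7 12 10 6)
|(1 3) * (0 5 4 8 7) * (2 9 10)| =|(0 5 4 8 7)(1 3)(2 9 10)| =30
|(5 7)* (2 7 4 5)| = |(2 7)(4 5)| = 2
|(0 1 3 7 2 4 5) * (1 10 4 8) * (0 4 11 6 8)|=|(0 10 11 6 8 1 3 7 2)(4 5)|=18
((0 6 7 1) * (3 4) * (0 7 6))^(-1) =((1 7)(3 4))^(-1) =(1 7)(3 4)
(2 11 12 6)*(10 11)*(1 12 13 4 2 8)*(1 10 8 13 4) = [0, 12, 8, 3, 2, 5, 13, 7, 10, 9, 11, 4, 6, 1] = (1 12 6 13)(2 8 10 11 4)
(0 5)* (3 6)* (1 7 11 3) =(0 5)(1 7 11 3 6) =[5, 7, 2, 6, 4, 0, 1, 11, 8, 9, 10, 3]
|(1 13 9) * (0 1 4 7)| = 6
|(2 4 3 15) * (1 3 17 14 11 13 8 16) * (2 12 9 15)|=30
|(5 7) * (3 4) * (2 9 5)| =4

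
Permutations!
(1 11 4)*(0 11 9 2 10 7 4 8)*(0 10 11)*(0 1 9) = (0 1)(2 11 8 10 7 4 9) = [1, 0, 11, 3, 9, 5, 6, 4, 10, 2, 7, 8]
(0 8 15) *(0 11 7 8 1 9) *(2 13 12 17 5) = (0 1 9)(2 13 12 17 5)(7 8 15 11) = [1, 9, 13, 3, 4, 2, 6, 8, 15, 0, 10, 7, 17, 12, 14, 11, 16, 5]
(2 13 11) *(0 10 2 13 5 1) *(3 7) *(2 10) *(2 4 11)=[4, 0, 5, 7, 11, 1, 6, 3, 8, 9, 10, 13, 12, 2]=(0 4 11 13 2 5 1)(3 7)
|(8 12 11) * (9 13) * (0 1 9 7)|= 15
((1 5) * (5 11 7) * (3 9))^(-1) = ((1 11 7 5)(3 9))^(-1) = (1 5 7 11)(3 9)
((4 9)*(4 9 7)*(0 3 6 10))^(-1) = (0 10 6 3)(4 7)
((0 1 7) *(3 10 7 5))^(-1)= (0 7 10 3 5 1)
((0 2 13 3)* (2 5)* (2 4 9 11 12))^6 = ((0 5 4 9 11 12 2 13 3))^6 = (0 2 9)(3 12 4)(5 13 11)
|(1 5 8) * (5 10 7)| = |(1 10 7 5 8)| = 5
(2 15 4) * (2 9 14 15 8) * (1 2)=(1 2 8)(4 9 14 15)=[0, 2, 8, 3, 9, 5, 6, 7, 1, 14, 10, 11, 12, 13, 15, 4]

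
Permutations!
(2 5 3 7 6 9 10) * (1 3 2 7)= (1 3)(2 5)(6 9 10 7)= [0, 3, 5, 1, 4, 2, 9, 6, 8, 10, 7]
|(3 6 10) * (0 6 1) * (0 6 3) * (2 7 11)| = 15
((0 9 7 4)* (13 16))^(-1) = (0 4 7 9)(13 16) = ((0 9 7 4)(13 16))^(-1)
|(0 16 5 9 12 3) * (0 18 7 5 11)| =6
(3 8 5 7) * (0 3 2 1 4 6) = (0 3 8 5 7 2 1 4 6) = [3, 4, 1, 8, 6, 7, 0, 2, 5]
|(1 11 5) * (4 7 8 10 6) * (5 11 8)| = |(11)(1 8 10 6 4 7 5)| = 7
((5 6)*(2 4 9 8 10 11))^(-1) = (2 11 10 8 9 4)(5 6)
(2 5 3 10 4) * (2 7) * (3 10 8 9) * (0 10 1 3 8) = (0 10 4 7 2 5 1 3)(8 9) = [10, 3, 5, 0, 7, 1, 6, 2, 9, 8, 4]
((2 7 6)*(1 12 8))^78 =(12)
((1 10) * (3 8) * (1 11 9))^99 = (1 9 11 10)(3 8)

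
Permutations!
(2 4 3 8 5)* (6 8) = (2 4 3 6 8 5) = [0, 1, 4, 6, 3, 2, 8, 7, 5]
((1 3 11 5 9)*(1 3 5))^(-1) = ((1 5 9 3 11))^(-1) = (1 11 3 9 5)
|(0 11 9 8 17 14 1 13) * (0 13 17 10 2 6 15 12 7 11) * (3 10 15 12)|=|(1 17 14)(2 6 12 7 11 9 8 15 3 10)|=30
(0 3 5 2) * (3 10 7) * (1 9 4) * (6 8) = (0 10 7 3 5 2)(1 9 4)(6 8) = [10, 9, 0, 5, 1, 2, 8, 3, 6, 4, 7]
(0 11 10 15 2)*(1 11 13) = (0 13 1 11 10 15 2) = [13, 11, 0, 3, 4, 5, 6, 7, 8, 9, 15, 10, 12, 1, 14, 2]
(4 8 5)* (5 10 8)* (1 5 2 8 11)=(1 5 4 2 8 10 11)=[0, 5, 8, 3, 2, 4, 6, 7, 10, 9, 11, 1]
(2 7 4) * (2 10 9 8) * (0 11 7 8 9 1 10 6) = [11, 10, 8, 3, 6, 5, 0, 4, 2, 9, 1, 7] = (0 11 7 4 6)(1 10)(2 8)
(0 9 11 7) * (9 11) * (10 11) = (0 10 11 7) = [10, 1, 2, 3, 4, 5, 6, 0, 8, 9, 11, 7]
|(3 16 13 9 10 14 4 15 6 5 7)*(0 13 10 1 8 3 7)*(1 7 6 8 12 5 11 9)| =140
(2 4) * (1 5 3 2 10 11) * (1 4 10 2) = (1 5 3)(2 10 11 4) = [0, 5, 10, 1, 2, 3, 6, 7, 8, 9, 11, 4]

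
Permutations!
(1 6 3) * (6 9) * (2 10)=(1 9 6 3)(2 10)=[0, 9, 10, 1, 4, 5, 3, 7, 8, 6, 2]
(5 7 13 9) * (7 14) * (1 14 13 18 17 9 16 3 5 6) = [0, 14, 2, 5, 4, 13, 1, 18, 8, 6, 10, 11, 12, 16, 7, 15, 3, 9, 17] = (1 14 7 18 17 9 6)(3 5 13 16)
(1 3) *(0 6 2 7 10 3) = (0 6 2 7 10 3 1) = [6, 0, 7, 1, 4, 5, 2, 10, 8, 9, 3]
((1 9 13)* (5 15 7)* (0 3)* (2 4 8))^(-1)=((0 3)(1 9 13)(2 4 8)(5 15 7))^(-1)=(0 3)(1 13 9)(2 8 4)(5 7 15)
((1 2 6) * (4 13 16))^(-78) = ((1 2 6)(4 13 16))^(-78) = (16)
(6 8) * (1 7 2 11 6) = (1 7 2 11 6 8) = [0, 7, 11, 3, 4, 5, 8, 2, 1, 9, 10, 6]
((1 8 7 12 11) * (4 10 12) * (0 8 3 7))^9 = (0 8)(1 7 10 11 3 4 12)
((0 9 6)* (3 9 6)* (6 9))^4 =(9) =((0 9 3 6))^4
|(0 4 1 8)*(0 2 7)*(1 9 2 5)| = 15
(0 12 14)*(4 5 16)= (0 12 14)(4 5 16)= [12, 1, 2, 3, 5, 16, 6, 7, 8, 9, 10, 11, 14, 13, 0, 15, 4]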